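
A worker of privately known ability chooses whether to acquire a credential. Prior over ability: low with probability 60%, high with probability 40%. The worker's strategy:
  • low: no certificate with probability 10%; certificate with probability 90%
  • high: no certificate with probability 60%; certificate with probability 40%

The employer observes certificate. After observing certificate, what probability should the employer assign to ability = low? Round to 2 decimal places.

P(certificate) = 0.6·0.9 + 0.4·0.4 = 0.7
P(low | certificate) = (0.6·0.9) / 0.7 = 0.54 / 0.7 = 0.771429

0.77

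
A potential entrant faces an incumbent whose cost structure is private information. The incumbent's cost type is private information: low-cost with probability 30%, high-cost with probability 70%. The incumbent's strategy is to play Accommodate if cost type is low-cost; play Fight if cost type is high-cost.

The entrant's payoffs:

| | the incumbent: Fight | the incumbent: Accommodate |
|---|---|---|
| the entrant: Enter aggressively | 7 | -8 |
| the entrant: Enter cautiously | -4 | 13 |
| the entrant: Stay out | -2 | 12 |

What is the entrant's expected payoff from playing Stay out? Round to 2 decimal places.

2.20

Take the expectation over the incumbent's cost type, weighting each type's action by its prior probability.
E[Stay out] = 0.3·12 + 0.7·(-2) = 3.6 + (-1.4) = 2.2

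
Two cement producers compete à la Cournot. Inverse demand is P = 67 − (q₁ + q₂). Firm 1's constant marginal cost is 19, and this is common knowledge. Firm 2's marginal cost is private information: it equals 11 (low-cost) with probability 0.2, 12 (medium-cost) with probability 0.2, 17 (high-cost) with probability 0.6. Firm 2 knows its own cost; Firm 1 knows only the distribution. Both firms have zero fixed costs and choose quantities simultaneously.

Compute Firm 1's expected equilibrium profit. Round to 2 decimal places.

213.16

Type-c best response for Firm 2: q₂(c) = (67 − c)/2 − q₁/2.
Firm 1 maximizes expected profit; its first-order condition is 67 − 2q₁ − E[q₂] − 19 = 0.
Substituting E[q₂] and solving: E[c₂] = 14.8, so q₁ = (67 − 2·19 + 14.8)/3 = 14.6.
E[P] = 67 − (q₁ + E[q₂]) = 33.6; Firm 1's expected profit = (E[P] − 19)·q₁ = (33.6 − 19)·14.6 = 213.16.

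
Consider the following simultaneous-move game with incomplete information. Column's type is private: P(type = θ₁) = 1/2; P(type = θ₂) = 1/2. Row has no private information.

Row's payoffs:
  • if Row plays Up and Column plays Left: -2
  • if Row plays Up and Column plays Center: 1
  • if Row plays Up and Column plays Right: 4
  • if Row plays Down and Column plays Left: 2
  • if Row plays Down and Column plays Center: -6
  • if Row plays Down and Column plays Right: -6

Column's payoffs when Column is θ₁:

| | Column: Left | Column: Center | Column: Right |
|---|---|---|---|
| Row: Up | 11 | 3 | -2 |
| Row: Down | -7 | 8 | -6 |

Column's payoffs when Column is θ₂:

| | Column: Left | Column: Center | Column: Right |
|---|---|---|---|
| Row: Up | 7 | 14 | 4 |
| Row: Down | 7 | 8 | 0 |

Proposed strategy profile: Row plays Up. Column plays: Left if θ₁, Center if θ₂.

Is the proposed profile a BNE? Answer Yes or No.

Yes

Row plays Up: E[Up] = 1/2·(-2) + 1/2·(1) = -1/2; E[Down] = -2. Best-responding. ✓
Column (type θ₁), facing Up: Left gives 11, Center gives 3, Right gives -2. Proposed Left is best. ✓
Column (type θ₂), facing Up: Left gives 7, Center gives 14, Right gives 4. Proposed Center is best. ✓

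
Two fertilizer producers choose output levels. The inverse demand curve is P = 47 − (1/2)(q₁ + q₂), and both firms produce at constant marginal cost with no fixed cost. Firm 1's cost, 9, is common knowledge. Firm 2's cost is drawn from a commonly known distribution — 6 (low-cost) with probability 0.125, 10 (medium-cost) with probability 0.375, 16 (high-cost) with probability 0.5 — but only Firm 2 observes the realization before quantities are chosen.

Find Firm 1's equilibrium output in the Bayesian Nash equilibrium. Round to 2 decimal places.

Type-c best response for Firm 2: q₂(c) = (47 − c) − q₁/2.
Firm 1 maximizes expected profit; its first-order condition is 47 − q₁ − (1/2)E[q₂] − 9 = 0.
Substituting E[q₂] and solving: E[c₂] = 12.5, so q₁ = (47 − 2·9 + 12.5)/(3/2) = 27.6667.

27.67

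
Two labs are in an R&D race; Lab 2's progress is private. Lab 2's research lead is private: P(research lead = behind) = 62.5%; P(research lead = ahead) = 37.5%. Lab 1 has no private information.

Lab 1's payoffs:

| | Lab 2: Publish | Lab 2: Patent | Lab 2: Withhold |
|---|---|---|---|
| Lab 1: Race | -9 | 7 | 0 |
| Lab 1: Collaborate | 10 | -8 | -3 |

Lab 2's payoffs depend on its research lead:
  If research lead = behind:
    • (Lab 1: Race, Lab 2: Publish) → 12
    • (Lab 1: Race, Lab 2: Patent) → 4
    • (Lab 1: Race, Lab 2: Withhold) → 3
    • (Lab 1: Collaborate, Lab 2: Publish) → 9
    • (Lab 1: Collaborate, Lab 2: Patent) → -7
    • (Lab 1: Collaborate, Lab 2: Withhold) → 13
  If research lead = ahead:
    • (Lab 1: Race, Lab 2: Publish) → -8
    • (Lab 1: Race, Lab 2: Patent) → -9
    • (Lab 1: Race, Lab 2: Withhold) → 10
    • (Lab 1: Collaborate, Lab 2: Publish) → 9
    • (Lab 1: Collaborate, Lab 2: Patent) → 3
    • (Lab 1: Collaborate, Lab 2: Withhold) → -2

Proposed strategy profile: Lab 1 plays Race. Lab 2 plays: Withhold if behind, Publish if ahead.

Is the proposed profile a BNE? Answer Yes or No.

No

Lab 1 plays Race: E[Race] = 0.625·(0) + 0.375·(-9) = -3.375; E[Collaborate] = 1.875. Not best-responding. ✗
Lab 2 (research lead behind), facing Race: Publish gives 12, Patent gives 4, Withhold gives 3. Proposed Withhold is not best — profitable deviation exists. ✗
Lab 2 (research lead ahead), facing Race: Publish gives -8, Patent gives -9, Withhold gives 10. Proposed Publish is not best — profitable deviation exists. ✗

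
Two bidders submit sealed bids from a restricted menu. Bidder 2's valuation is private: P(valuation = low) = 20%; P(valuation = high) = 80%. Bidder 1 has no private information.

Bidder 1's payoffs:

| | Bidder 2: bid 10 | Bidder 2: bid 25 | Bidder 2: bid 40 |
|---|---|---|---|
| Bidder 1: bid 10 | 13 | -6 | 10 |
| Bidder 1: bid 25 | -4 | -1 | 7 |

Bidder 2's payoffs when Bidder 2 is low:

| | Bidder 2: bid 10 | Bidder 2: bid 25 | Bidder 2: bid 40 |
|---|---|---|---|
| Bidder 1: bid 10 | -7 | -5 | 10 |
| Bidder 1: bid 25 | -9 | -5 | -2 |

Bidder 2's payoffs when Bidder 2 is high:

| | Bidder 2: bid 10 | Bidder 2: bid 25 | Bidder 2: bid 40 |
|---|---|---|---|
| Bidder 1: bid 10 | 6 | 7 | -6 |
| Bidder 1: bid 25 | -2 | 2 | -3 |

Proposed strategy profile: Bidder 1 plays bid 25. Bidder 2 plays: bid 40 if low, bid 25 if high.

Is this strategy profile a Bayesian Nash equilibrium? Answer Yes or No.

Yes

Bidder 1 plays bid 25: E[bid 25] = 0.2·(7) + 0.8·(-1) = 0.6; E[bid 10] = -2.8. Best-responding. ✓
Bidder 2 (valuation low), facing bid 25: bid 10 gives -9, bid 25 gives -5, bid 40 gives -2. Proposed bid 40 is best. ✓
Bidder 2 (valuation high), facing bid 25: bid 10 gives -2, bid 25 gives 2, bid 40 gives -3. Proposed bid 25 is best. ✓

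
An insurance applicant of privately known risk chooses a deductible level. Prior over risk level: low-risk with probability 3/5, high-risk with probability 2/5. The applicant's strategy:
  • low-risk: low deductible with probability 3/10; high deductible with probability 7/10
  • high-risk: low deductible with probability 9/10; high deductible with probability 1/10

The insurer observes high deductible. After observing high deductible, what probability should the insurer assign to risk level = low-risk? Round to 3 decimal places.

0.913

P(high deductible) = (3/5)·(7/10) + (2/5)·(1/10) = 23/50
P(low-risk | high deductible) = ((3/5)·(7/10)) / (23/50) = (21/50) / (23/50) = 21/23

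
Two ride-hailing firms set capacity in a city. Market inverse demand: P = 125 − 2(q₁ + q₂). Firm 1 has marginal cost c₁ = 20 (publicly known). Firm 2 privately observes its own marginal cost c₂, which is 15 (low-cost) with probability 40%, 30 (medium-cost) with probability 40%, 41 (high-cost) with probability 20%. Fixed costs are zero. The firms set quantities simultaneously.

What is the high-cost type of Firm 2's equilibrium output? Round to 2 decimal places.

11.73

Firm 2 with cost c maximizes (125 − 2(q₁+q₂) − c)·q₂, giving q₂(c) = (125 − c − 2q₁)/4.
E[c₂] = 0.4·15 + 0.4·30 + 0.2·41 = 26.2
Firm 1's FOC against E[q₂] yields q₁ = (125 − 2·20 + E[c₂])/6 = (125 − 40 + 26.2)/6 = 18.5333.
q₂(high-cost) = (125 − 41 − 2·18.5333)/4 = 11.7333.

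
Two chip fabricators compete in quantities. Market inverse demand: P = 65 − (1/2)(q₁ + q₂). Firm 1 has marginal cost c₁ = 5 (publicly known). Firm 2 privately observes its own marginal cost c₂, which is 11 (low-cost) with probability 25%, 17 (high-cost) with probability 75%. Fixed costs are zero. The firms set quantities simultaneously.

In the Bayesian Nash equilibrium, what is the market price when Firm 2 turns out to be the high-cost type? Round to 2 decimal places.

29.25

Type-c best response for Firm 2: q₂(c) = (65 − c) − q₁/2.
Firm 1 maximizes expected profit; its first-order condition is 65 − q₁ − (1/2)E[q₂] − 5 = 0.
Substituting E[q₂] and solving: E[c₂] = 15.5, so q₁ = (65 − 2·5 + 15.5)/(3/2) = 47.
q₂(high-cost) = 24.5, so P = 65 − (1/2)·(47 + 24.5) = 29.25.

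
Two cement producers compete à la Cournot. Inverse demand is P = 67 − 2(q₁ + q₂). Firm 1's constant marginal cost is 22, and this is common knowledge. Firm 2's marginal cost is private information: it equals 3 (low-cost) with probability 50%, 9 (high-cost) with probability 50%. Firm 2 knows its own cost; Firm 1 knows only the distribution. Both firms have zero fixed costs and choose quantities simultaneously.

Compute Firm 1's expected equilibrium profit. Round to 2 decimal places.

Type-c best response for Firm 2: q₂(c) = (67 − c)/4 − q₁/2.
Firm 1 maximizes expected profit; its first-order condition is 67 − 4q₁ − 2E[q₂] − 22 = 0.
Substituting E[q₂] and solving: E[c₂] = 6, so q₁ = (67 − 2·22 + 6)/6 = 4.83333.
E[P] = 67 − 2·(q₁ + E[q₂]) = 31.6667; Firm 1's expected profit = (E[P] − 22)·q₁ = (31.6667 − 22)·4.83333 = 46.7222.

46.72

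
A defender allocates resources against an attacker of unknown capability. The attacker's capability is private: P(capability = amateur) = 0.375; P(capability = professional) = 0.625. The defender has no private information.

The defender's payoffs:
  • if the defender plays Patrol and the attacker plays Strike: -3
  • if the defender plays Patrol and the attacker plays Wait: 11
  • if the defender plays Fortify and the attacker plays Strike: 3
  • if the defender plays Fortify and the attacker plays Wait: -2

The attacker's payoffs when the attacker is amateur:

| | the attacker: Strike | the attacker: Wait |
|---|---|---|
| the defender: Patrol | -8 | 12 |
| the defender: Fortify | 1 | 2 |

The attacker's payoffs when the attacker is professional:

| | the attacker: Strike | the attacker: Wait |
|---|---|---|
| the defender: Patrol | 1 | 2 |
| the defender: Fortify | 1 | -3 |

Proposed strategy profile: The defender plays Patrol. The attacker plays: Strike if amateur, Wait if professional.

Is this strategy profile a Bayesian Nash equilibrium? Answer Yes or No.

No

The defender plays Patrol: E[Patrol] = 0.375·(-3) + 0.625·(11) = 5.75; E[Fortify] = -0.125. Best-responding. ✓
The attacker (capability amateur), facing Patrol: Strike gives -8, Wait gives 12. Proposed Strike is not best — profitable deviation exists. ✗
The attacker (capability professional), facing Patrol: Strike gives 1, Wait gives 2. Proposed Wait is best. ✓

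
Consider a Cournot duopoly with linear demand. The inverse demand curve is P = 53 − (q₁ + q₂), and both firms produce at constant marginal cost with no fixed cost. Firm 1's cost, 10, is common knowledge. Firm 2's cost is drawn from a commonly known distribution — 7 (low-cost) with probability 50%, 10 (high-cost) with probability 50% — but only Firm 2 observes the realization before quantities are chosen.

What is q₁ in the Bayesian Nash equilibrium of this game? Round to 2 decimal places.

13.83

Type-c best response for Firm 2: q₂(c) = (53 − c)/2 − q₁/2.
Firm 1 maximizes expected profit; its first-order condition is 53 − 2q₁ − E[q₂] − 10 = 0.
Substituting E[q₂] and solving: E[c₂] = 8.5, so q₁ = (53 − 2·10 + 8.5)/3 = 13.8333.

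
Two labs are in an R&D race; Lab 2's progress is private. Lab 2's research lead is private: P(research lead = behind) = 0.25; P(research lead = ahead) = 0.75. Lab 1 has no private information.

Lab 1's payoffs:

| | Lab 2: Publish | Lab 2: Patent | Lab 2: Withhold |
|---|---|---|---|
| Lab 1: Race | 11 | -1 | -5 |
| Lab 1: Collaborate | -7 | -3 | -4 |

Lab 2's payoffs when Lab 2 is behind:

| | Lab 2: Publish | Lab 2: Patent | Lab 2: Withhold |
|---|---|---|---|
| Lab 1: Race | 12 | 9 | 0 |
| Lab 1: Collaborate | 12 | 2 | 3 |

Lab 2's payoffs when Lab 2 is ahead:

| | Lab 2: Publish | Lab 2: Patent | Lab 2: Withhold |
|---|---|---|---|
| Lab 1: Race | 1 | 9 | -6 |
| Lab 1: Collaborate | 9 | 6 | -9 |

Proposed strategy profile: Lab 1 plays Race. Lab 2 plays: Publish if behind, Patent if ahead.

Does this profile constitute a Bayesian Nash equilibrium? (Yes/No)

Yes

A profile is a BNE iff every type of every player is best-responding given beliefs about the other side.
Lab 1 plays Race: E[Race] = 0.25·(11) + 0.75·(-1) = 2; E[Collaborate] = -4. Best-responding. ✓
Lab 2 (research lead behind), facing Race: Publish gives 12, Patent gives 9, Withhold gives 0. Proposed Publish is best. ✓
Lab 2 (research lead ahead), facing Race: Publish gives 1, Patent gives 9, Withhold gives -6. Proposed Patent is best. ✓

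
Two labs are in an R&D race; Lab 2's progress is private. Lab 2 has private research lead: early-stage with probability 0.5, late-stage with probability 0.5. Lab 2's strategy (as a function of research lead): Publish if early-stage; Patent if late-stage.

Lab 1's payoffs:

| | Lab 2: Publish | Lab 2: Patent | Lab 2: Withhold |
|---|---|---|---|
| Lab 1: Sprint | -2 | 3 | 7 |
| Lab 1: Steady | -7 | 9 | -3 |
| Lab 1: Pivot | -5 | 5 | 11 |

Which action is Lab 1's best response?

E[Sprint] = 0.5·(-2) + 0.5·(3) = 0.5
E[Steady] = 0.5·(-7) + 0.5·(9) = 1
E[Pivot] = 0.5·(-5) + 0.5·(5) = 0
Best response: Steady (1 is the largest).

Steady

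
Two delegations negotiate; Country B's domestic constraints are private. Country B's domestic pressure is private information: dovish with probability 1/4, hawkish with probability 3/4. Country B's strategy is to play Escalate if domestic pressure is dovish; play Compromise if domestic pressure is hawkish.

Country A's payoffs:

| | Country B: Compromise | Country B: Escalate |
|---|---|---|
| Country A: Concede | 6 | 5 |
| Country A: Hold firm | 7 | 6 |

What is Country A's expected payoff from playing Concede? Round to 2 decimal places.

Take the expectation over Country B's domestic pressure, weighting each type's action by its prior probability.
E[Concede] = 1/4·5 + 3/4·6 = 5/4 + 9/2 = 23/4

5.75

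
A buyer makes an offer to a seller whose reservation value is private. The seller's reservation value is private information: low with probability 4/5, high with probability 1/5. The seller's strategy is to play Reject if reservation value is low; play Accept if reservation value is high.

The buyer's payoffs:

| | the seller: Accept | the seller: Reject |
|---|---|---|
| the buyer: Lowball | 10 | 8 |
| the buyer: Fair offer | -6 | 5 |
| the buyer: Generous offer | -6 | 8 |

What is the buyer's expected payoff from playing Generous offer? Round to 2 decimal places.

Take the expectation over the seller's reservation value, weighting each type's action by its prior probability.
E[Generous offer] = 4/5·8 + 1/5·(-6) = 32/5 + (-6/5) = 26/5

5.20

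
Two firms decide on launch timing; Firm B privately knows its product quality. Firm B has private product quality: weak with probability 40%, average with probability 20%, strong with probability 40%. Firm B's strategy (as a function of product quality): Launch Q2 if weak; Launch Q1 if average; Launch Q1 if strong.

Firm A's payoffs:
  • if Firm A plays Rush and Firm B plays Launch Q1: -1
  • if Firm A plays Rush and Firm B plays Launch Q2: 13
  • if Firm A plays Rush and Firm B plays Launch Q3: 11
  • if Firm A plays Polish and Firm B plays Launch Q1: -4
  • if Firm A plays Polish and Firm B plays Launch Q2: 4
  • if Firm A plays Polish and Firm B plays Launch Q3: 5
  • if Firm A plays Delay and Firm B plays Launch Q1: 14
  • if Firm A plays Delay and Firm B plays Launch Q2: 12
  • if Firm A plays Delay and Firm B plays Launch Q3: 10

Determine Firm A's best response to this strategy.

Delay

E[Rush] = 0.4·(13) + 0.2·(-1) + 0.4·(-1) = 4.6
E[Polish] = 0.4·(4) + 0.2·(-4) + 0.4·(-4) = -0.8
E[Delay] = 0.4·(12) + 0.2·(14) + 0.4·(14) = 13.2
Best response: Delay (13.2 is the largest).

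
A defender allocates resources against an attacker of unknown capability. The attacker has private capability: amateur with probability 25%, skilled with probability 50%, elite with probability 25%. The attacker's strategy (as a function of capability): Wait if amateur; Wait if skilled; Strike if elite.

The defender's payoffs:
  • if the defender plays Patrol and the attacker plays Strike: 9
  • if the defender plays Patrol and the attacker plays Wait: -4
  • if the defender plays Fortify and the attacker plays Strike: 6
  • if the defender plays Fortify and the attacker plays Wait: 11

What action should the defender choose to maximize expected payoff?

Fortify

E[Patrol] = 0.25·(-4) + 0.5·(-4) + 0.25·(9) = -0.75
E[Fortify] = 0.25·(11) + 0.5·(11) + 0.25·(6) = 9.75
Best response: Fortify (9.75 is the largest).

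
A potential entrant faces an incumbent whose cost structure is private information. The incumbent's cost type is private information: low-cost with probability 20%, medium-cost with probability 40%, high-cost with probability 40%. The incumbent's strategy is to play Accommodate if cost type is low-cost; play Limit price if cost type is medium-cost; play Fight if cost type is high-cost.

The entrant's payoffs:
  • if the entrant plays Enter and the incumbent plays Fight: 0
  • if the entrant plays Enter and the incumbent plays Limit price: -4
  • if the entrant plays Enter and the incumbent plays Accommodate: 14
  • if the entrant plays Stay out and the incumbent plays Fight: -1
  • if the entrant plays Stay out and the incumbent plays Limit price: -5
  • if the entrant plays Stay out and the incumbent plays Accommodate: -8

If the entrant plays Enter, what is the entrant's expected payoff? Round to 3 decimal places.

1.200

Take the expectation over the incumbent's cost type, weighting each type's action by its prior probability.
E[Enter] = 0.2·14 + 0.4·(-4) + 0.4·0 = 2.8 + (-1.6) + 0 = 1.2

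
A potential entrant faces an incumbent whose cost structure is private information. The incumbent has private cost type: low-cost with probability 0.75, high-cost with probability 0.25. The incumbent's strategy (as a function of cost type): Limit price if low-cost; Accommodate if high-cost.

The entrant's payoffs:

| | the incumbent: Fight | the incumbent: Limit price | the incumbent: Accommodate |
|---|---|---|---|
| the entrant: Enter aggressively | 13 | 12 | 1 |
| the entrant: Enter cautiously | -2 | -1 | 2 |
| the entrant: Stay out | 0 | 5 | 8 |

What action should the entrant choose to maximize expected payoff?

E[Enter aggressively] = 0.75·(12) + 0.25·(1) = 9.25
E[Enter cautiously] = 0.75·(-1) + 0.25·(2) = -0.25
E[Stay out] = 0.75·(5) + 0.25·(8) = 5.75
Best response: Enter aggressively (9.25 is the largest).

Enter aggressively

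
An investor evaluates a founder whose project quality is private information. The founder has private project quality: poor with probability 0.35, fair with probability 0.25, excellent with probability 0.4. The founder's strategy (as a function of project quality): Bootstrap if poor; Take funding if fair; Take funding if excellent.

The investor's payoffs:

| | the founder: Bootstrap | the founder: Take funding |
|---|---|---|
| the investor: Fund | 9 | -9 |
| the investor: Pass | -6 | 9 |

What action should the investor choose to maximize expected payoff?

Pass

E[Fund] = 0.35·(9) + 0.25·(-9) + 0.4·(-9) = -2.7
E[Pass] = 0.35·(-6) + 0.25·(9) + 0.4·(9) = 3.75
Best response: Pass (3.75 is the largest).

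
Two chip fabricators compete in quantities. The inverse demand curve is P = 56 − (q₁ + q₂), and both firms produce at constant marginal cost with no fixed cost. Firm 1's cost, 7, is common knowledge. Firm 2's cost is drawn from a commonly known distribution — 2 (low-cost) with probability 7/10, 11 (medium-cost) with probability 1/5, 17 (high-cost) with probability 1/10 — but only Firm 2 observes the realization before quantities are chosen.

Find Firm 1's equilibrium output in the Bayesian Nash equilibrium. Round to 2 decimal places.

Firm 2 with cost c maximizes (56 − (q₁+q₂) − c)·q₂, giving q₂(c) = (56 − c − q₁)/2.
E[c₂] = 7/10·2 + 1/5·11 + 1/10·17 = 5.3
Firm 1's FOC against E[q₂] yields q₁ = (56 − 2·7 + E[c₂])/3 = (56 − 14 + 5.3)/3 = 15.7667.

15.77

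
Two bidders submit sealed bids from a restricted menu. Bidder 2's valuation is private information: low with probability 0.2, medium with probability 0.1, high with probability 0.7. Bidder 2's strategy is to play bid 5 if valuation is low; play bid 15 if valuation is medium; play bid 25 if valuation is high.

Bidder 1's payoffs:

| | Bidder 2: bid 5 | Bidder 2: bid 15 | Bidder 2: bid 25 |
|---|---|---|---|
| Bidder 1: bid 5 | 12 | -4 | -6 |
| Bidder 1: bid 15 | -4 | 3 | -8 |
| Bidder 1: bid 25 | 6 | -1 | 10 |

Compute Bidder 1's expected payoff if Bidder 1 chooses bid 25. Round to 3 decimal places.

8.100

E[bid 25] = 0.2·6 + 0.1·(-1) + 0.7·10 = 1.2 + (-0.1) + 7 = 8.1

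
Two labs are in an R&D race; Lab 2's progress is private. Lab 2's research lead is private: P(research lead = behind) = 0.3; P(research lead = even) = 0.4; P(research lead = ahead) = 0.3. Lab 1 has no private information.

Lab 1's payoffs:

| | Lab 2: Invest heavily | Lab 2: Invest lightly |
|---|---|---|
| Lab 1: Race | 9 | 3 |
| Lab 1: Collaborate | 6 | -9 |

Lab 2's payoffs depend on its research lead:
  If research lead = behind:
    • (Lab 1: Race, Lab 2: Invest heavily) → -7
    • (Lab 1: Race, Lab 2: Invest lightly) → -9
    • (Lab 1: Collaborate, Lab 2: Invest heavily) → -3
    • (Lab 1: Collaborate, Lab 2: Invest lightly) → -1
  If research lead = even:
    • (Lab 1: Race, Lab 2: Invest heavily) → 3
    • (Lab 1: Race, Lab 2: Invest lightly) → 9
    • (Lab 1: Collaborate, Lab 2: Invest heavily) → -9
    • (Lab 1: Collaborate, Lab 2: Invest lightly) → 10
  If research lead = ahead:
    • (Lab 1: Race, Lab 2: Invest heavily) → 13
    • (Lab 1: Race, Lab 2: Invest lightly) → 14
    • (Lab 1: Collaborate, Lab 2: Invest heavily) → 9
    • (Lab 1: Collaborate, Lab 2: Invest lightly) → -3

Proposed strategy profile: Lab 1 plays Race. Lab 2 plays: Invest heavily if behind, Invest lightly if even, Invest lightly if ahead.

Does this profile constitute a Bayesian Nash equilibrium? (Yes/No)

Lab 1 plays Race: E[Race] = 0.3·(9) + 0.4·(3) + 0.3·(3) = 4.8; E[Collaborate] = -4.5. Best-responding. ✓
Lab 2 (research lead behind), facing Race: Invest heavily gives -7, Invest lightly gives -9. Proposed Invest heavily is best. ✓
Lab 2 (research lead even), facing Race: Invest heavily gives 3, Invest lightly gives 9. Proposed Invest lightly is best. ✓
Lab 2 (research lead ahead), facing Race: Invest heavily gives 13, Invest lightly gives 14. Proposed Invest lightly is best. ✓

Yes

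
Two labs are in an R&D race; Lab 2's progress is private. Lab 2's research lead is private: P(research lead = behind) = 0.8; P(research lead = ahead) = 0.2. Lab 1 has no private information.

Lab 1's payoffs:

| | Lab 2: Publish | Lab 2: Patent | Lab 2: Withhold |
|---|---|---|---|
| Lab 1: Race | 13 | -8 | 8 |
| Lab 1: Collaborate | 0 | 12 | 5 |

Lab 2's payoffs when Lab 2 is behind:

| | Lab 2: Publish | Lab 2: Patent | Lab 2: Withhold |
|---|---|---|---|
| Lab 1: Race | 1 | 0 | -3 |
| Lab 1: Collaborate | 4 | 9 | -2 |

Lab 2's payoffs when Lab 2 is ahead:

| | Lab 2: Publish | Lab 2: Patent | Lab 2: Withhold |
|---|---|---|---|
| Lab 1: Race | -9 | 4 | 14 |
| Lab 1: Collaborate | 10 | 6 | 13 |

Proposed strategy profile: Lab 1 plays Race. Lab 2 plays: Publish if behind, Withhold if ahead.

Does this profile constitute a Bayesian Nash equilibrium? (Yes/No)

Yes

A profile is a BNE iff every type of every player is best-responding given beliefs about the other side.
Lab 1 plays Race: E[Race] = 0.8·(13) + 0.2·(8) = 12; E[Collaborate] = 1. Best-responding. ✓
Lab 2 (research lead behind), facing Race: Publish gives 1, Patent gives 0, Withhold gives -3. Proposed Publish is best. ✓
Lab 2 (research lead ahead), facing Race: Publish gives -9, Patent gives 4, Withhold gives 14. Proposed Withhold is best. ✓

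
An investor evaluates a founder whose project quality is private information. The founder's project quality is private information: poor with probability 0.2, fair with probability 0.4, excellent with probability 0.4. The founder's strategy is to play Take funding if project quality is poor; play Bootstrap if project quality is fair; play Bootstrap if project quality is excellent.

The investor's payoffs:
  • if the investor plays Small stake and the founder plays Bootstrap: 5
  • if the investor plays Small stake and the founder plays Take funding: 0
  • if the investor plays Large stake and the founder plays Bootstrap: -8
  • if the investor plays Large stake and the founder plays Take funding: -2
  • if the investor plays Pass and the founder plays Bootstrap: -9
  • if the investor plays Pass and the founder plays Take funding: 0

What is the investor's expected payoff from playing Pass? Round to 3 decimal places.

-7.200

E[Pass] = 0.2·0 + 0.4·(-9) + 0.4·(-9) = 0 + (-3.6) + (-3.6) = -7.2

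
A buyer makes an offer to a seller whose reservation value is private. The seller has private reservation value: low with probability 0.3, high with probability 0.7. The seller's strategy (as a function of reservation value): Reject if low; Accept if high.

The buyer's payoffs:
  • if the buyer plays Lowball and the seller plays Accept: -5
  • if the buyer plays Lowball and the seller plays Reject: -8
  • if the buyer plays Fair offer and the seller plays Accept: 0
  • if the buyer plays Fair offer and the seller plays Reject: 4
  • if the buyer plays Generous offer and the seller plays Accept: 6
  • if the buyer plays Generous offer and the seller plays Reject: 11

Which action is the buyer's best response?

Compute the buyer's expected payoff for each action, taking the expectation over the seller's type.
E[Lowball] = 0.3·(-8) + 0.7·(-5) = -5.9
E[Fair offer] = 0.3·(4) + 0.7·(0) = 1.2
E[Generous offer] = 0.3·(11) + 0.7·(6) = 7.5
Best response: Generous offer (7.5 is the largest).

Generous offer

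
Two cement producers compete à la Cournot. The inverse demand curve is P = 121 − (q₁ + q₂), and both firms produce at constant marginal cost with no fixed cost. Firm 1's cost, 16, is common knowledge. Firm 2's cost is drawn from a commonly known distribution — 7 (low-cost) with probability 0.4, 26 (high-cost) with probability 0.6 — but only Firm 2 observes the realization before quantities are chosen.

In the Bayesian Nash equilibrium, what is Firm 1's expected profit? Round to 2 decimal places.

Type-c best response for Firm 2: q₂(c) = (121 − c)/2 − q₁/2.
Firm 1 maximizes expected profit; its first-order condition is 121 − 2q₁ − E[q₂] − 16 = 0.
Substituting E[q₂] and solving: E[c₂] = 18.4, so q₁ = (121 − 2·16 + 18.4)/3 = 35.8.
E[P] = 121 − (q₁ + E[q₂]) = 51.8; Firm 1's expected profit = (E[P] − 16)·q₁ = (51.8 − 16)·35.8 = 1281.64.

1281.64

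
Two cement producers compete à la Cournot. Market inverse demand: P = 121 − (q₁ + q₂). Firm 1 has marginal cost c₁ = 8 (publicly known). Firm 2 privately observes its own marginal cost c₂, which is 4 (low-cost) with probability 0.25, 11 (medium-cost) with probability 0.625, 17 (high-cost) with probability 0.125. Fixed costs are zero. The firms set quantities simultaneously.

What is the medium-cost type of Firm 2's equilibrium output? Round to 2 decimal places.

Firm 2 with cost c maximizes (121 − (q₁+q₂) − c)·q₂, giving q₂(c) = (121 − c − q₁)/2.
E[c₂] = 0.25·4 + 0.625·11 + 0.125·17 = 10
Firm 1's FOC against E[q₂] yields q₁ = (121 − 2·8 + E[c₂])/3 = (121 − 16 + 10)/3 = 38.3333.
q₂(medium-cost) = (121 − 11 − 38.3333)/2 = 35.8333.

35.83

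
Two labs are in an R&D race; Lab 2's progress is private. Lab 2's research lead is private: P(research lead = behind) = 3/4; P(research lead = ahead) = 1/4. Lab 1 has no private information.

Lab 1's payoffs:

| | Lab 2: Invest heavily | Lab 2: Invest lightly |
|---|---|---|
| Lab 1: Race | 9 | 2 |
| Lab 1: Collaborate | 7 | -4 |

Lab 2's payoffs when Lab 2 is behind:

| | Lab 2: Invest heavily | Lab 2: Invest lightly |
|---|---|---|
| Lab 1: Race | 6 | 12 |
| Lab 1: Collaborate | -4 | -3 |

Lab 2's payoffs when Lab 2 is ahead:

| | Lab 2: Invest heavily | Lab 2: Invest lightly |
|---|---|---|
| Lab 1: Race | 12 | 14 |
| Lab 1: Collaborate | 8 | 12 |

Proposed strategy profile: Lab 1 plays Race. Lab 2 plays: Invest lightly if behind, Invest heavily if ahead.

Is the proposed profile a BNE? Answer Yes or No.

No

A profile is a BNE iff every type of every player is best-responding given beliefs about the other side.
Lab 1 plays Race: E[Race] = 3/4·(2) + 1/4·(9) = 15/4; E[Collaborate] = -5/4. Best-responding. ✓
Lab 2 (research lead behind), facing Race: Invest heavily gives 6, Invest lightly gives 12. Proposed Invest lightly is best. ✓
Lab 2 (research lead ahead), facing Race: Invest heavily gives 12, Invest lightly gives 14. Proposed Invest heavily is not best — profitable deviation exists. ✗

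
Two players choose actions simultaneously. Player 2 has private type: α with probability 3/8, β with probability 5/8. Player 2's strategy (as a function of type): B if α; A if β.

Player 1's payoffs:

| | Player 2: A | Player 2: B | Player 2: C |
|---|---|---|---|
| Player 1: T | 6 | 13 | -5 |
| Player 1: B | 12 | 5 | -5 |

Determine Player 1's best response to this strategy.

B

Compute Player 1's expected payoff for each action, taking the expectation over Player 2's type.
E[T] = 3/8·(13) + 5/8·(6) = 69/8
E[B] = 3/8·(5) + 5/8·(12) = 75/8
Best response: B (75/8 is the largest).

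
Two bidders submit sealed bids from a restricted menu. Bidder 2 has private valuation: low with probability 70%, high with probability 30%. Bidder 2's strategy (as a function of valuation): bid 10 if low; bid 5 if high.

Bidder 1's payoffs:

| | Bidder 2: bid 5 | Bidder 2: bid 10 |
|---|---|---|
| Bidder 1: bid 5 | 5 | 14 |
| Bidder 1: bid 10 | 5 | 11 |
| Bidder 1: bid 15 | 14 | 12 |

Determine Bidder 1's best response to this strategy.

bid 15

E[bid 5] = 0.7·(14) + 0.3·(5) = 11.3
E[bid 10] = 0.7·(11) + 0.3·(5) = 9.2
E[bid 15] = 0.7·(12) + 0.3·(14) = 12.6
Best response: bid 15 (12.6 is the largest).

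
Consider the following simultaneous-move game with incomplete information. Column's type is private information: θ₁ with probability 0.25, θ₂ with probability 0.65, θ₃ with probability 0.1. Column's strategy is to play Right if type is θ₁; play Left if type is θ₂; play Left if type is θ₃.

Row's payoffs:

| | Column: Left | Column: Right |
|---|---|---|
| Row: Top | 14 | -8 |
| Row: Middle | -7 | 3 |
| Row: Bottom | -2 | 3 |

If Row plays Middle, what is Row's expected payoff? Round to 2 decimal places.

-4.50

E[Middle] = 0.25·3 + 0.65·(-7) + 0.1·(-7) = 0.75 + (-4.55) + (-0.7) = -4.5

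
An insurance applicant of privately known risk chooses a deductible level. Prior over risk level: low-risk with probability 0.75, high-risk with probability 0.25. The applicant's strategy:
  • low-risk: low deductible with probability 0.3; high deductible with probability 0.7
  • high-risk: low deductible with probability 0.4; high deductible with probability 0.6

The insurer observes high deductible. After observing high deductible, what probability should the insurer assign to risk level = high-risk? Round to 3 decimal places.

0.222

P(high deductible) = 0.75·0.7 + 0.25·0.6 = 0.675
P(high-risk | high deductible) = (0.25·0.6) / 0.675 = 0.15 / 0.675 = 0.222222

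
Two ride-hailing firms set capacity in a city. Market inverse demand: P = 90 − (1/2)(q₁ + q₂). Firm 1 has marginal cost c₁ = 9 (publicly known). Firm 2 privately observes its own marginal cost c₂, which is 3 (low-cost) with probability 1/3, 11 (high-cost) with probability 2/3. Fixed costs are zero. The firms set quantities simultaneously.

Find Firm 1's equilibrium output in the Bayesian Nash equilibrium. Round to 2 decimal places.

53.56

Type-c best response for Firm 2: q₂(c) = (90 − c) − q₁/2.
Firm 1 maximizes expected profit; its first-order condition is 90 − q₁ − (1/2)E[q₂] − 9 = 0.
Substituting E[q₂] and solving: E[c₂] = 8.33333, so q₁ = (90 − 2·9 + 8.33333)/(3/2) = 53.5556.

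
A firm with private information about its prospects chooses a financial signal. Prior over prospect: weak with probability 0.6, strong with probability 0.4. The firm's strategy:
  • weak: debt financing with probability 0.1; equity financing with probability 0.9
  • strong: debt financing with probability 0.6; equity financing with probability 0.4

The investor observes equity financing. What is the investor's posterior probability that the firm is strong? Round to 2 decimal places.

0.23

Apply Bayes' rule using the sender's strategy as the likelihood.
P(equity financing) = 0.6·0.9 + 0.4·0.4 = 0.7
P(strong | equity financing) = (0.4·0.4) / 0.7 = 0.16 / 0.7 = 0.228571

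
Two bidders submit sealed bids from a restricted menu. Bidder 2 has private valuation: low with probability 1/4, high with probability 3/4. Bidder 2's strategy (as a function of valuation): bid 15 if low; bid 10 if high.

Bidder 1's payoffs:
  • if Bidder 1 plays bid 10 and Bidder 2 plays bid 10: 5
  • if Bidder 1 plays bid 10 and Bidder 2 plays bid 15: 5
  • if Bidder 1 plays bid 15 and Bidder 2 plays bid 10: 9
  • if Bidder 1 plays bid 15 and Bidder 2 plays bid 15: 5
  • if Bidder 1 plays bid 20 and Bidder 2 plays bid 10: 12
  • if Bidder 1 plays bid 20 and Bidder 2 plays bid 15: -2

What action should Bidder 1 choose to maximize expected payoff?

Compute Bidder 1's expected payoff for each action, taking the expectation over Bidder 2's type.
E[bid 10] = 1/4·(5) + 3/4·(5) = 5
E[bid 15] = 1/4·(5) + 3/4·(9) = 8
E[bid 20] = 1/4·(-2) + 3/4·(12) = 17/2
Best response: bid 20 (17/2 is the largest).

bid 20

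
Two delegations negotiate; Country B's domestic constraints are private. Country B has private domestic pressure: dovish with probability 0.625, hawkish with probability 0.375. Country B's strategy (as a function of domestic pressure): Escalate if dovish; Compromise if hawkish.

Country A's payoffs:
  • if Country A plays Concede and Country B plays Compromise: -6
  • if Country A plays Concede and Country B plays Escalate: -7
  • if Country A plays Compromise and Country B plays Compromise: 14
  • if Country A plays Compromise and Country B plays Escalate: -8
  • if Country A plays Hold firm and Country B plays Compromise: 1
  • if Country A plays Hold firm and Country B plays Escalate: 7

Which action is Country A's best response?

Hold firm

Compute Country A's expected payoff for each action, taking the expectation over Country B's type.
E[Concede] = 0.625·(-7) + 0.375·(-6) = -6.625
E[Compromise] = 0.625·(-8) + 0.375·(14) = 0.25
E[Hold firm] = 0.625·(7) + 0.375·(1) = 4.75
Best response: Hold firm (4.75 is the largest).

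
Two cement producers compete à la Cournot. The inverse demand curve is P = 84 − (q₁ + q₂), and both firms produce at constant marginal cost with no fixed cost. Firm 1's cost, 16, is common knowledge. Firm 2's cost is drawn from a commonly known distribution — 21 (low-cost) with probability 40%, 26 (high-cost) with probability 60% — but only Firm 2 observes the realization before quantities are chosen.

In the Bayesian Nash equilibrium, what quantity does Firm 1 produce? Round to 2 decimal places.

Type-c best response for Firm 2: q₂(c) = (84 − c)/2 − q₁/2.
Firm 1 maximizes expected profit; its first-order condition is 84 − 2q₁ − E[q₂] − 16 = 0.
Substituting E[q₂] and solving: E[c₂] = 24, so q₁ = (84 − 2·16 + 24)/3 = 25.3333.

25.33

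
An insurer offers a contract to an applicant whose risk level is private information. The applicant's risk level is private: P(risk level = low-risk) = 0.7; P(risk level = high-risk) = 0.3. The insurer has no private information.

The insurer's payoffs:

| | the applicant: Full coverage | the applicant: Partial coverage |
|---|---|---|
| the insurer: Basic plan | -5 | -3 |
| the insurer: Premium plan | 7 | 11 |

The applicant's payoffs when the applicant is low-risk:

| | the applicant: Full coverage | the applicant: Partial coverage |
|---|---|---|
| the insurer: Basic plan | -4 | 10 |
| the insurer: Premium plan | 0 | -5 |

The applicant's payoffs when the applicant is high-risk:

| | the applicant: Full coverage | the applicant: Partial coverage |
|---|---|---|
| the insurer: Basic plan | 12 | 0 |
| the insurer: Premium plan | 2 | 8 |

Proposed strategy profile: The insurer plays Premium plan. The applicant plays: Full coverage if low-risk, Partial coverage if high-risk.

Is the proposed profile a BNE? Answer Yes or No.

A profile is a BNE iff every type of every player is best-responding given beliefs about the other side.
The insurer plays Premium plan: E[Premium plan] = 0.7·(7) + 0.3·(11) = 8.2; E[Basic plan] = -4.4. Best-responding. ✓
The applicant (risk level low-risk), facing Premium plan: Full coverage gives 0, Partial coverage gives -5. Proposed Full coverage is best. ✓
The applicant (risk level high-risk), facing Premium plan: Full coverage gives 2, Partial coverage gives 8. Proposed Partial coverage is best. ✓

Yes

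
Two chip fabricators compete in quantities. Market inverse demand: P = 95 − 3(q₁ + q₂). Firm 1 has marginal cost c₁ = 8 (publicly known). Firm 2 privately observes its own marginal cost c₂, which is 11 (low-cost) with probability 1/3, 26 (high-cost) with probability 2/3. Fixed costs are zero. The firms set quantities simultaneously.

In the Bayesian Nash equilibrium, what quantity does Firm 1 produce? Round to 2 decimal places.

Firm 2 with cost c maximizes (95 − 3(q₁+q₂) − c)·q₂, giving q₂(c) = (95 − c − 3q₁)/6.
E[c₂] = 1/3·11 + 2/3·26 = 21
Firm 1's FOC against E[q₂] yields q₁ = (95 − 2·8 + E[c₂])/9 = (95 − 16 + 21)/9 = 11.1111.

11.11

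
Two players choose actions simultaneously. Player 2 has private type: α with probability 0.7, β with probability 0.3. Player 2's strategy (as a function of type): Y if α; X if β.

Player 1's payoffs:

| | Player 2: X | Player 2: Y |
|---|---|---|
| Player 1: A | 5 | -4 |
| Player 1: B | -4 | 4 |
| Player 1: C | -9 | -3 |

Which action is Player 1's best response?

B

E[A] = 0.7·(-4) + 0.3·(5) = -1.3
E[B] = 0.7·(4) + 0.3·(-4) = 1.6
E[C] = 0.7·(-3) + 0.3·(-9) = -4.8
Best response: B (1.6 is the largest).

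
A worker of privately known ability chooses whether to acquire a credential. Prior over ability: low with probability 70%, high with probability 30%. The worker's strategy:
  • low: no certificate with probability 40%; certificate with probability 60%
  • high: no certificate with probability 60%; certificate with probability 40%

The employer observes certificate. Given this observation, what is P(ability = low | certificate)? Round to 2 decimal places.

Apply Bayes' rule using the sender's strategy as the likelihood.
P(certificate) = 0.7·0.6 + 0.3·0.4 = 0.54
P(low | certificate) = (0.7·0.6) / 0.54 = 0.42 / 0.54 = 0.777778

0.78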